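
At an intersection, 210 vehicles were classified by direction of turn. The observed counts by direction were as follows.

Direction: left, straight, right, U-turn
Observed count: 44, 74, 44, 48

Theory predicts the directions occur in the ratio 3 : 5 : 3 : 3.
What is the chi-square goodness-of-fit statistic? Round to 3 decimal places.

0.258

Ratio total = 14. Expected counts: 210×3/14 = 45, 210×5/14 = 75, 210×3/14 = 45, 210×3/14 = 45.
χ² = (44−45)²/45 + (74−75)²/75 + (44−45)²/45 + (48−45)²/45
   = 0.0222 + 0.0133 + 0.0222 + 0.2000
Sum = 0.258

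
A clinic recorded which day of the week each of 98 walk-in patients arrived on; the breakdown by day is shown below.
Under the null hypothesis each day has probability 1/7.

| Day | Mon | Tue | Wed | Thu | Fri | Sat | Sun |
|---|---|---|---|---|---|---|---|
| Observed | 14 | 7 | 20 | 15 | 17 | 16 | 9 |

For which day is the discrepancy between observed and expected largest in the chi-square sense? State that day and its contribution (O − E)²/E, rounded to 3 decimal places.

Tue, 3.500

Under H₀ each category has probability 1/7, so each expected count is 98/7 = 14.
χ² = (14−14)²/14 + (7−14)²/14 + (20−14)²/14 + (15−14)²/14 + (17−14)²/14 + (16−14)²/14 + (9−14)²/14
   = 0.0000 + 3.5000 + 2.5714 + 0.0714 + 0.6429 + 0.2857 + 1.7857
The largest term is for Tue: 3.500.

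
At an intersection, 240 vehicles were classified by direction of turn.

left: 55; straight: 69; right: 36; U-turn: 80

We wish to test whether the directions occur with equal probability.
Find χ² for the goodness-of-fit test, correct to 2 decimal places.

18.03

Expected count for each of the 4 categories: 240/4 = 60.
left: (55 − 60)²/60 = 25/60 = 0.417
straight: (69 − 60)²/60 = 81/60 = 1.350
right: (36 − 60)²/60 = 576/60 = 9.600
U-turn: (80 − 60)²/60 = 400/60 = 6.667
Sum = 18.03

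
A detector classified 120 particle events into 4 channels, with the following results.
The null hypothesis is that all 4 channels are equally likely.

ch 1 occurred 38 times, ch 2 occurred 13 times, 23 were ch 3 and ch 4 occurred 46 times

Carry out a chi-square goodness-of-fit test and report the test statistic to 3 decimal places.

Under H₀ each category has probability 1/4, so each expected count is 120/4 = 30.
ch 1: (38 − 30)²/30 = 64/30 = 2.1333
ch 2: (13 − 30)²/30 = 289/30 = 9.6333
ch 3: (23 − 30)²/30 = 49/30 = 1.6333
ch 4: (46 − 30)²/30 = 256/30 = 8.5333
Sum = 21.933

21.933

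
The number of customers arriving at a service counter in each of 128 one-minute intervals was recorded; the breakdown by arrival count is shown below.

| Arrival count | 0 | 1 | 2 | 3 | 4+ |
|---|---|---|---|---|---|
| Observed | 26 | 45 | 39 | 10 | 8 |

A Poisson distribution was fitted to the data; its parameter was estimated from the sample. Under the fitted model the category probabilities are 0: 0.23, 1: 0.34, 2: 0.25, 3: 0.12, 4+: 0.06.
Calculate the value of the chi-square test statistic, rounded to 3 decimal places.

3.867

Expected counts E_i = n·p_i: 128×0.23 = 29.44, 128×0.34 = 43.52, 128×0.25 = 32, 128×0.12 = 15.36, 128×0.06 = 7.68.
0: (26 − 29.44)²/29.44 = 11.8336/29.44 = 0.4020
1: (45 − 43.52)²/43.52 = 2.1904/43.52 = 0.0503
2: (39 − 32)²/32 = 49/32 = 1.5313
3: (10 − 15.36)²/15.36 = 28.7296/15.36 = 1.8704
4+: (8 − 7.68)²/7.68 = 0.1024/7.68 = 0.0133
Sum = 3.867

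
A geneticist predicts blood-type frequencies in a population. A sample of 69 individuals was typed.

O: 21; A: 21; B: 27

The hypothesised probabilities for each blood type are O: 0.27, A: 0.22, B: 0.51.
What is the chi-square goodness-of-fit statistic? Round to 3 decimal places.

Expected counts E_i = n·p_i: 69×0.27 = 18.63, 69×0.22 = 15.18, 69×0.51 = 35.19.
χ² = (21−18.63)²/18.63 + (21−15.18)²/15.18 + (27−35.19)²/35.19
   = 0.3015 + 2.2314 + 1.9061
Sum = 4.439

4.439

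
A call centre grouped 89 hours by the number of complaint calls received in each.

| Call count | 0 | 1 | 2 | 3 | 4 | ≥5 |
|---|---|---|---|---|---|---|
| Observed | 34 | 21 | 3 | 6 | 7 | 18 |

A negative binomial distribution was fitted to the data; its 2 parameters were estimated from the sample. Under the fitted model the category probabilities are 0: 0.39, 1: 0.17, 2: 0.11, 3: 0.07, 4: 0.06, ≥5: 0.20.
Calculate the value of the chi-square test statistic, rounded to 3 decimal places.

Expected counts E_i = n·p_i: 89×0.39 = 34.71, 89×0.17 = 15.13, 89×0.11 = 9.79, 89×0.07 = 6.23, 89×0.06 = 5.34, 89×0.20 = 17.8.
cat         O        E   (O−E)²/E
0          34    34.71     0.0145
1          21    15.13     2.2774
2           3     9.79     4.7093
3           6     6.23     0.0085
4           7     5.34     0.5160
≥5         18     17.8     0.0022
Sum = 7.528

7.528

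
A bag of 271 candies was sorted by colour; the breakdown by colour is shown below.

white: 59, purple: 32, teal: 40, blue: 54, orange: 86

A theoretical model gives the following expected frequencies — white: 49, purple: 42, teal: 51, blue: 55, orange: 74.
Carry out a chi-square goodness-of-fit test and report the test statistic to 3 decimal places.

χ² = (59−49)²/49 + (32−42)²/42 + (40−51)²/51 + (54−55)²/55 + (86−74)²/74
   = 2.0408 + 2.3810 + 2.3725 + 0.0182 + 1.9459
Sum = 8.758

8.758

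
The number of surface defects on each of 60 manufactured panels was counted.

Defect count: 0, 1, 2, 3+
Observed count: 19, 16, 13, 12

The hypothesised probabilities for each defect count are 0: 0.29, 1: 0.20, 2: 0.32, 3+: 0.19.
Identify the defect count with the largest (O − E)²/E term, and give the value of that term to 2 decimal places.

2, 2.00

Expected counts E_i = n·p_i: 60×0.29 = 17.4, 60×0.20 = 12, 60×0.32 = 19.2, 60×0.19 = 11.4.
0: (19 − 17.4)²/17.4 = 2.56/17.4 = 0.147
1: (16 − 12)²/12 = 16/12 = 1.333
2: (13 − 19.2)²/19.2 = 38.44/19.2 = 2.002
3+: (12 − 11.4)²/11.4 = 0.36/11.4 = 0.032
The largest term is for 2: 2.00.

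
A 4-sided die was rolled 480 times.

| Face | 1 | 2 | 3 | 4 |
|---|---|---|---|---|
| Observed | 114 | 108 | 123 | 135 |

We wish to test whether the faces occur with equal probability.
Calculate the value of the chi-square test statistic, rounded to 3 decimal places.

Expected count for each of the 4 categories: 480/4 = 120.
χ² = (114−120)²/120 + (108−120)²/120 + (123−120)²/120 + (135−120)²/120
   = 0.3000 + 1.2000 + 0.0750 + 1.8750
Sum = 3.450

3.450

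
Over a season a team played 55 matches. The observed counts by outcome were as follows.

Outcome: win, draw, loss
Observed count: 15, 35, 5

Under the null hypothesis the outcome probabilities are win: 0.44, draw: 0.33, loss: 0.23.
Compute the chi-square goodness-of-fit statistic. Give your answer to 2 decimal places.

Expected counts E_i = n·p_i: 55×0.44 = 24.2, 55×0.33 = 18.15, 55×0.23 = 12.65.
χ² = (15−24.2)²/24.2 + (35−18.15)²/18.15 + (5−12.65)²/12.65
   = 3.498 + 15.643 + 4.626
Sum = 23.77

23.77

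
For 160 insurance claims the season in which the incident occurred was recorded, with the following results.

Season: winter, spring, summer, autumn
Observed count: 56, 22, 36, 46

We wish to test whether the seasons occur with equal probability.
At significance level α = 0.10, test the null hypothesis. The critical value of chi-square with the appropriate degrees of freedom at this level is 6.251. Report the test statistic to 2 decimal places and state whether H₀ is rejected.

Under H₀ each category has probability 1/4, so each expected count is 160/4 = 40.
cat         O        E   (O−E)²/E
winter     56       40      6.400
spring     22       40      8.100
summer     36       40      0.400
autumn     46       40      0.900
Sum = 15.80
df = 3. Since 15.80 > 6.251, we reject H₀.

15.80; reject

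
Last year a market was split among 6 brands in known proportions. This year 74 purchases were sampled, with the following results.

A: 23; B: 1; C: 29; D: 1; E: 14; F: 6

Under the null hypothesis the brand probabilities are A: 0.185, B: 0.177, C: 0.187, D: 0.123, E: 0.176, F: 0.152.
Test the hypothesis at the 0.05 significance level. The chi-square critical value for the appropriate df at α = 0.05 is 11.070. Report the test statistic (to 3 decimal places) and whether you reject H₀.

Expected counts E_i = n·p_i: 74×0.185 = 13.69, 74×0.177 = 13.098, 74×0.187 = 13.838, 74×0.123 = 9.102, 74×0.176 = 13.024, 74×0.152 = 11.248.
A: (23 − 13.69)²/13.69 = 86.6761/13.69 = 6.3313
B: (1 − 13.098)²/13.098 = 146.361604/13.098 = 11.1743
C: (29 − 13.838)²/13.838 = 229.886244/13.838 = 16.6127
D: (1 − 9.102)²/9.102 = 65.642404/9.102 = 7.2119
E: (14 − 13.024)²/13.024 = 0.952576/13.024 = 0.0731
F: (6 − 11.248)²/11.248 = 27.541504/11.248 = 2.4486
Sum = 43.852
df = 5. Since 43.852 > 11.070, we reject H₀.

43.852; reject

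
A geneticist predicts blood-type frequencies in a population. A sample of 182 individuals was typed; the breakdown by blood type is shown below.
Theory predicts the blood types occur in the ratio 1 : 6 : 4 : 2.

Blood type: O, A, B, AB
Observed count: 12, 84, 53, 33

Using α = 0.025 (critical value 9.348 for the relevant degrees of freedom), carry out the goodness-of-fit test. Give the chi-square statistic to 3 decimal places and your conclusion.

1.339; do not reject

Ratio total = 13. Expected counts: 182×1/13 = 14, 182×6/13 = 84, 182×4/13 = 56, 182×2/13 = 28.
cat         O        E   (O−E)²/E
O          12       14     0.2857
A          84       84     0.0000
B          53       56     0.1607
AB         33       28     0.8929
Sum = 1.339
df = 3. Since 1.339 < 9.348, we do not reject H₀.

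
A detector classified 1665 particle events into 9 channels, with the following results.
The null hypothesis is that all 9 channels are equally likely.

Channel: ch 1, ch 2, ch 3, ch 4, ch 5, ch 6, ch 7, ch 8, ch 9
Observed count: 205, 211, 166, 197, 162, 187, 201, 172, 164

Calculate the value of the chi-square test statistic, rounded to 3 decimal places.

16.108

Under H₀ each category has probability 1/9, so each expected count is 1665/9 = 185.
ch 1: (205 − 185)²/185 = 400/185 = 2.1622
ch 2: (211 − 185)²/185 = 676/185 = 3.6541
ch 3: (166 − 185)²/185 = 361/185 = 1.9514
ch 4: (197 − 185)²/185 = 144/185 = 0.7784
ch 5: (162 − 185)²/185 = 529/185 = 2.8595
ch 6: (187 − 185)²/185 = 4/185 = 0.0216
ch 7: (201 − 185)²/185 = 256/185 = 1.3838
ch 8: (172 − 185)²/185 = 169/185 = 0.9135
ch 9: (164 − 185)²/185 = 441/185 = 2.3838
Sum = 16.108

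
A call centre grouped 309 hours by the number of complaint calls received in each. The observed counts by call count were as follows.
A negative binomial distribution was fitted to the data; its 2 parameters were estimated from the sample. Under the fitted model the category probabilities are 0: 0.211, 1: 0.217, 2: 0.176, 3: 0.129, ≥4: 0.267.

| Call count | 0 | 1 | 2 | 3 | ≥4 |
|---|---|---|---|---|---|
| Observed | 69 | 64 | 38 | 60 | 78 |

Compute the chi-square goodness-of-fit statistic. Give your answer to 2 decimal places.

15.72

Expected counts E_i = n·p_i: 309×0.211 = 65.199, 309×0.217 = 67.053, 309×0.176 = 54.384, 309×0.129 = 39.861, 309×0.267 = 82.503.
0: (69 − 65.199)²/65.199 = 14.447601/65.199 = 0.222
1: (64 − 67.053)²/67.053 = 9.320809/67.053 = 0.139
2: (38 − 54.384)²/54.384 = 268.435456/54.384 = 4.936
3: (60 − 39.861)²/39.861 = 405.579321/39.861 = 10.175
≥4: (78 − 82.503)²/82.503 = 20.277009/82.503 = 0.246
Sum = 15.72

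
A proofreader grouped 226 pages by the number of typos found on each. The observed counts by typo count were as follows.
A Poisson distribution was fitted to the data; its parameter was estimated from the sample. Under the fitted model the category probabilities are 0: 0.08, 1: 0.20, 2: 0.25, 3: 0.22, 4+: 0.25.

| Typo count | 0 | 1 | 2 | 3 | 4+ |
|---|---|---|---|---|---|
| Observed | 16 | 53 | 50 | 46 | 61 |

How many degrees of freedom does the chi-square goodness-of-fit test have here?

3

There are k = 5 categories and 1 parameter estimated from the data, so df = 5 − 1 − 1 = 3.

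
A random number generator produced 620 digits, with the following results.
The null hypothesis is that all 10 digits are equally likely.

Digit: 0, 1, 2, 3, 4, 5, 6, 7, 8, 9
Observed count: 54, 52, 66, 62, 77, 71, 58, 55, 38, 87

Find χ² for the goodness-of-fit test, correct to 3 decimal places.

Expected count for each of the 10 categories: 620/10 = 62.
0: (54 − 62)²/62 = 64/62 = 1.0323
1: (52 − 62)²/62 = 100/62 = 1.6129
2: (66 − 62)²/62 = 16/62 = 0.2581
3: (62 − 62)²/62 = 0/62 = 0.0000
4: (77 − 62)²/62 = 225/62 = 3.6290
5: (71 − 62)²/62 = 81/62 = 1.3065
6: (58 − 62)²/62 = 16/62 = 0.2581
7: (55 − 62)²/62 = 49/62 = 0.7903
8: (38 − 62)²/62 = 576/62 = 9.2903
9: (87 − 62)²/62 = 625/62 = 10.0806
Sum = 28.258

28.258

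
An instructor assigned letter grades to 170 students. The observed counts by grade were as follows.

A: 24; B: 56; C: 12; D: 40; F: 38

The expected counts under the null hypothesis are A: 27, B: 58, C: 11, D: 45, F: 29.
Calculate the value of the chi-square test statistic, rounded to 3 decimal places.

cat         O        E   (O−E)²/E
A          24       27     0.3333
B          56       58     0.0690
C          12       11     0.0909
D          40       45     0.5556
F          38       29     2.7931
Sum = 3.842

3.842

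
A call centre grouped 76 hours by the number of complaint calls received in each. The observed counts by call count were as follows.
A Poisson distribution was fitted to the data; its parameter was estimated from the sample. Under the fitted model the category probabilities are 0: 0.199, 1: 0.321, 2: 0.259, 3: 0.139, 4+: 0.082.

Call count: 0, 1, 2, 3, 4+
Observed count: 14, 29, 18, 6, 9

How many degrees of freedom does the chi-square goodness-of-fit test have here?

3

There are k = 5 categories and 1 parameter estimated from the data, so df = 5 − 1 − 1 = 3.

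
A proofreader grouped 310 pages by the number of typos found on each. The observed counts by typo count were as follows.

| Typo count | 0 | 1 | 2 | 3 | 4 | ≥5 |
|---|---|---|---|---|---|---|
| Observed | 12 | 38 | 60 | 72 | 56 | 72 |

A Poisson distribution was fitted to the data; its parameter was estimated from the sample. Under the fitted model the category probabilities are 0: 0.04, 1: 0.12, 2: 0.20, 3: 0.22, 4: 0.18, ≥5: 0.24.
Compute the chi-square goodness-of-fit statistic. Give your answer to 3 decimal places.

0.384

Expected counts E_i = n·p_i: 310×0.04 = 12.4, 310×0.12 = 37.2, 310×0.20 = 62, 310×0.22 = 68.2, 310×0.18 = 55.8, 310×0.24 = 74.4.
χ² = (12−12.4)²/12.4 + (38−37.2)²/37.2 + (60−62)²/62 + (72−68.2)²/68.2 + (56−55.8)²/55.8 + (72−74.4)²/74.4
   = 0.0129 + 0.0172 + 0.0645 + 0.2117 + 0.0007 + 0.0774
Sum = 0.384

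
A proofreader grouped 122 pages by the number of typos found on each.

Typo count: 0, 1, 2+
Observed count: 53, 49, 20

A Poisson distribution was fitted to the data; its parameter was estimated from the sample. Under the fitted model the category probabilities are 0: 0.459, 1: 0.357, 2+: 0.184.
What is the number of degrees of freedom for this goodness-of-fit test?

1

There are k = 3 categories and 1 parameter estimated from the data, so df = 3 − 1 − 1 = 1.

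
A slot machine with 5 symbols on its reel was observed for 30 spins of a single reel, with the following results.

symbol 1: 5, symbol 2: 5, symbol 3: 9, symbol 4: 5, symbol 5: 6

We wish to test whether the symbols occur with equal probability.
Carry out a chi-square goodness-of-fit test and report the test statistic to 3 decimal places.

2.000

Expected count for each of the 5 categories: 30/5 = 6.
symbol 1: (5 − 6)²/6 = 1/6 = 0.1667
symbol 2: (5 − 6)²/6 = 1/6 = 0.1667
symbol 3: (9 − 6)²/6 = 9/6 = 1.5000
symbol 4: (5 − 6)²/6 = 1/6 = 0.1667
symbol 5: (6 − 6)²/6 = 0/6 = 0.0000
Sum = 2.000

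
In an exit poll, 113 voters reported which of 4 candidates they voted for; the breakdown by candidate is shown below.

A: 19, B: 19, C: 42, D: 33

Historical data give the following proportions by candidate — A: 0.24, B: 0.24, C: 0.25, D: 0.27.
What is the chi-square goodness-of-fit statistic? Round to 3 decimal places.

11.758

Expected counts E_i = n·p_i: 113×0.24 = 27.12, 113×0.24 = 27.12, 113×0.25 = 28.25, 113×0.27 = 30.51.
cat         O        E   (O−E)²/E
A          19    27.12     2.4312
B          19    27.12     2.4312
C          42    28.25     6.6925
D          33    30.51     0.2032
Sum = 11.758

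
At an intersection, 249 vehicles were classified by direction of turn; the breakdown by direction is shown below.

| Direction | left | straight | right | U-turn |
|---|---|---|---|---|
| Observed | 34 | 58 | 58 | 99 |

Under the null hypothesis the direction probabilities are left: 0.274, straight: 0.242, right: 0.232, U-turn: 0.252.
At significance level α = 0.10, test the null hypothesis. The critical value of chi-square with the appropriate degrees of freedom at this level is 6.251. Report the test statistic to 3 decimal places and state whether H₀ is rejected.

38.199; reject

Expected counts E_i = n·p_i: 249×0.274 = 68.226, 249×0.242 = 60.258, 249×0.232 = 57.768, 249×0.252 = 62.748.
cat           O        E   (O−E)²/E
left         34   68.226    17.1697
straight     58   60.258     0.0846
right        58   57.768     0.0009
U-turn       99   62.748    20.9442
Sum = 38.199
df = 3. Since 38.199 > 6.251, we reject H₀.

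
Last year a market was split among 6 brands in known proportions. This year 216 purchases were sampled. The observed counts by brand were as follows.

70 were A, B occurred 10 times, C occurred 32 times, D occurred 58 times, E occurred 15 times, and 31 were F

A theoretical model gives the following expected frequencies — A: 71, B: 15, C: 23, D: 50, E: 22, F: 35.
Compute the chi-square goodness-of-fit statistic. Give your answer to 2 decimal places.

cat         O        E   (O−E)²/E
A          70       71      0.014
B          10       15      1.667
C          32       23      3.522
D          58       50      1.280
E          15       22      2.227
F          31       35      0.457
Sum = 9.17

9.17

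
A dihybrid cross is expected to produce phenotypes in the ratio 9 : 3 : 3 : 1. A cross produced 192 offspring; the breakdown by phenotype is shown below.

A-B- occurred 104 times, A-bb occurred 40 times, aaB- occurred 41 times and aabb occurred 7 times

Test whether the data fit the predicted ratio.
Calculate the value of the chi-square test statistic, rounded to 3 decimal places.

Ratio total = 16. Expected counts: 192×9/16 = 108, 192×3/16 = 36, 192×3/16 = 36, 192×1/16 = 12.
cat         O        E   (O−E)²/E
A-B-      104      108     0.1481
A-bb       40       36     0.4444
aaB-       41       36     0.6944
aabb        7       12     2.0833
Sum = 3.370

3.370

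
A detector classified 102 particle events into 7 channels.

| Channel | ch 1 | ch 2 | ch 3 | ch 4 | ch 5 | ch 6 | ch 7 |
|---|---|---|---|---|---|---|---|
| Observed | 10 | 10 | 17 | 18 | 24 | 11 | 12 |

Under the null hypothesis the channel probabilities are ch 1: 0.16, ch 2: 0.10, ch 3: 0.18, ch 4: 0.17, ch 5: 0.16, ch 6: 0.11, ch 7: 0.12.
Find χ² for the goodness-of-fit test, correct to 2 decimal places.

Expected counts E_i = n·p_i: 102×0.16 = 16.32, 102×0.10 = 10.2, 102×0.18 = 18.36, 102×0.17 = 17.34, 102×0.16 = 16.32, 102×0.11 = 11.22, 102×0.12 = 12.24.
ch 1: (10 − 16.32)²/16.32 = 39.9424/16.32 = 2.447
ch 2: (10 − 10.2)²/10.2 = 0.04/10.2 = 0.004
ch 3: (17 − 18.36)²/18.36 = 1.8496/18.36 = 0.101
ch 4: (18 − 17.34)²/17.34 = 0.4356/17.34 = 0.025
ch 5: (24 − 16.32)²/16.32 = 58.9824/16.32 = 3.614
ch 6: (11 − 11.22)²/11.22 = 0.0484/11.22 = 0.004
ch 7: (12 − 12.24)²/12.24 = 0.0576/12.24 = 0.005
Sum = 6.20

6.20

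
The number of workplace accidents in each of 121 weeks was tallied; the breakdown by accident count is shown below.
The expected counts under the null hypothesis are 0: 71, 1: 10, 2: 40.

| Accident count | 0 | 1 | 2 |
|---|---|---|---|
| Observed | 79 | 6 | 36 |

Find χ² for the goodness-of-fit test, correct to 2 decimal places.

0: (79 − 71)²/71 = 64/71 = 0.901
1: (6 − 10)²/10 = 16/10 = 1.600
2: (36 − 40)²/40 = 16/40 = 0.400
Sum = 2.90

2.90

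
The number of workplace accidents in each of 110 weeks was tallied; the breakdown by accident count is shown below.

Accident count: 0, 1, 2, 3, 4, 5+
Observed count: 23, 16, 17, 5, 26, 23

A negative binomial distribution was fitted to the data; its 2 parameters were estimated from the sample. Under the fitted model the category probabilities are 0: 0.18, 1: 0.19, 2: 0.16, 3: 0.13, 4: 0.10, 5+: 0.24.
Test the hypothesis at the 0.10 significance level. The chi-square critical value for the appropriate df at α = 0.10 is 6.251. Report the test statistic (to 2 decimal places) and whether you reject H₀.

Expected counts E_i = n·p_i: 110×0.18 = 19.8, 110×0.19 = 20.9, 110×0.16 = 17.6, 110×0.13 = 14.3, 110×0.10 = 11, 110×0.24 = 26.4.
χ² = (23−19.8)²/19.8 + (16−20.9)²/20.9 + (17−17.6)²/17.6 + (5−14.3)²/14.3 + (26−11)²/11 + (23−26.4)²/26.4
   = 0.517 + 1.149 + 0.020 + 6.048 + 20.455 + 0.438
Sum = 28.63
df = 3. Since 28.63 > 6.251, we reject H₀.

28.63; reject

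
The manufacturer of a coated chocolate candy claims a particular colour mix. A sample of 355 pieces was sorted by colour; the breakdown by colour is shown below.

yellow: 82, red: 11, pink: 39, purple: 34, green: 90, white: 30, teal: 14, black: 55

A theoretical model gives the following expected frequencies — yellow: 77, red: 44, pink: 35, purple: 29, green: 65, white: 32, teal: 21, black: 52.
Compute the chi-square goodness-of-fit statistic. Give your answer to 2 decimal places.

yellow: (82 − 77)²/77 = 25/77 = 0.325
red: (11 − 44)²/44 = 1089/44 = 24.750
pink: (39 − 35)²/35 = 16/35 = 0.457
purple: (34 − 29)²/29 = 25/29 = 0.862
green: (90 − 65)²/65 = 625/65 = 9.615
white: (30 − 32)²/32 = 4/32 = 0.125
teal: (14 − 21)²/21 = 49/21 = 2.333
black: (55 − 52)²/52 = 9/52 = 0.173
Sum = 38.64

38.64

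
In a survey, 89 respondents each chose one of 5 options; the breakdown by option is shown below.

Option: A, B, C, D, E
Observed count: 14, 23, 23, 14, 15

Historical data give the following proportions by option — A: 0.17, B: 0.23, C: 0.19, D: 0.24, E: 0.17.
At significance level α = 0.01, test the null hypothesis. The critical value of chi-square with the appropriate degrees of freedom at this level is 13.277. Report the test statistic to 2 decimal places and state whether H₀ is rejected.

5.13; do not reject

Expected counts E_i = n·p_i: 89×0.17 = 15.13, 89×0.23 = 20.47, 89×0.19 = 16.91, 89×0.24 = 21.36, 89×0.17 = 15.13.
A: (14 − 15.13)²/15.13 = 1.2769/15.13 = 0.084
B: (23 − 20.47)²/20.47 = 6.4009/20.47 = 0.313
C: (23 − 16.91)²/16.91 = 37.0881/16.91 = 2.193
D: (14 − 21.36)²/21.36 = 54.1696/21.36 = 2.536
E: (15 − 15.13)²/15.13 = 0.0169/15.13 = 0.001
Sum = 5.13
df = 4. Since 5.13 < 13.277, we do not reject H₀.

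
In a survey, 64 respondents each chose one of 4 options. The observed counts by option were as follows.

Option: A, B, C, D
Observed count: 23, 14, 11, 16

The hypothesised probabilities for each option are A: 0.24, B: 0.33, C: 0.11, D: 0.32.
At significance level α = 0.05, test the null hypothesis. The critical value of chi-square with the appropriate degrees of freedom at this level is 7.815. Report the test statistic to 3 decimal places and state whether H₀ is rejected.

Expected counts E_i = n·p_i: 64×0.24 = 15.36, 64×0.33 = 21.12, 64×0.11 = 7.04, 64×0.32 = 20.48.
cat         O        E   (O−E)²/E
A          23    15.36     3.8001
B          14    21.12     2.4003
C          11     7.04     2.2275
D          16    20.48     0.9800
Sum = 9.408
df = 3. Since 9.408 > 7.815, we reject H₀.

9.408; reject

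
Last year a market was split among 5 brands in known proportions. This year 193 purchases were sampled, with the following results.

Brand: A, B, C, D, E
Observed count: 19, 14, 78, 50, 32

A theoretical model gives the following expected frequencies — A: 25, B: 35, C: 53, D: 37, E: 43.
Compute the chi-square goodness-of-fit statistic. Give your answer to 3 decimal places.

A: (19 − 25)²/25 = 36/25 = 1.4400
B: (14 − 35)²/35 = 441/35 = 12.6000
C: (78 − 53)²/53 = 625/53 = 11.7925
D: (50 − 37)²/37 = 169/37 = 4.5676
E: (32 − 43)²/43 = 121/43 = 2.8140
Sum = 33.214

33.214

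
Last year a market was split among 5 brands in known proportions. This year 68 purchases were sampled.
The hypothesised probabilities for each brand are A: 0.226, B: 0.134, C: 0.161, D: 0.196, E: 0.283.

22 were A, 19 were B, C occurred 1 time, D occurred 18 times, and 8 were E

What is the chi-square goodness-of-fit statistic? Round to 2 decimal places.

Expected counts E_i = n·p_i: 68×0.226 = 15.368, 68×0.134 = 9.112, 68×0.161 = 10.948, 68×0.196 = 13.328, 68×0.283 = 19.244.
A: (22 − 15.368)²/15.368 = 43.983424/15.368 = 2.862
B: (19 − 9.112)²/9.112 = 97.772544/9.112 = 10.730
C: (1 − 10.948)²/10.948 = 98.962704/10.948 = 9.039
D: (18 − 13.328)²/13.328 = 21.827584/13.328 = 1.638
E: (8 − 19.244)²/19.244 = 126.427536/19.244 = 6.570
Sum = 30.84

30.84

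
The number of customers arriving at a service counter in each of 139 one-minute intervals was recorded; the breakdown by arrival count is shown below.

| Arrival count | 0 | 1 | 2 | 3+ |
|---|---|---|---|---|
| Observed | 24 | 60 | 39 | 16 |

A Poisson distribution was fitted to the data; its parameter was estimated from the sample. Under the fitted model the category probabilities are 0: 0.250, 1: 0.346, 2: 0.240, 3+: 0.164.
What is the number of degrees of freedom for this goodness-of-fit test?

There are k = 4 categories and 1 parameter estimated from the data, so df = 4 − 1 − 1 = 2.

2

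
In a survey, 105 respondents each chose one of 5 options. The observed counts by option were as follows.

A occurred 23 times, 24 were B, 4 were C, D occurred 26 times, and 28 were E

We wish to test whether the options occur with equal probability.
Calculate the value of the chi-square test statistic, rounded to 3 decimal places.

17.905

Expected count for each of the 5 categories: 105/5 = 21.
χ² = (23−21)²/21 + (24−21)²/21 + (4−21)²/21 + (26−21)²/21 + (28−21)²/21
   = 0.1905 + 0.4286 + 13.7619 + 1.1905 + 2.3333
Sum = 17.905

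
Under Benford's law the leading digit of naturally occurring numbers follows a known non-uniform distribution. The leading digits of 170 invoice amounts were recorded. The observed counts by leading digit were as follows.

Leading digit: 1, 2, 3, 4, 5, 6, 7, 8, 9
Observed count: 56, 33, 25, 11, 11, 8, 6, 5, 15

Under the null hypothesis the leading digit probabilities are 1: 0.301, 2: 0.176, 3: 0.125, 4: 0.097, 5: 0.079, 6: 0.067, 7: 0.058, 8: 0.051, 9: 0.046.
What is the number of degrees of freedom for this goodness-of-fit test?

8

There are k = 9 categories and no parameters were estimated from the data, so df = 9 − 1 = 8.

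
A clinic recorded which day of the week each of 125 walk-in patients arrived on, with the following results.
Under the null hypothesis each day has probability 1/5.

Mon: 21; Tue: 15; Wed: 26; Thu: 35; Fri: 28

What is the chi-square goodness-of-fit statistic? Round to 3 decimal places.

Expected count for each of the 5 categories: 125/5 = 25.
χ² = (21−25)²/25 + (15−25)²/25 + (26−25)²/25 + (35−25)²/25 + (28−25)²/25
   = 0.6400 + 4.0000 + 0.0400 + 4.0000 + 0.3600
Sum = 9.040

9.040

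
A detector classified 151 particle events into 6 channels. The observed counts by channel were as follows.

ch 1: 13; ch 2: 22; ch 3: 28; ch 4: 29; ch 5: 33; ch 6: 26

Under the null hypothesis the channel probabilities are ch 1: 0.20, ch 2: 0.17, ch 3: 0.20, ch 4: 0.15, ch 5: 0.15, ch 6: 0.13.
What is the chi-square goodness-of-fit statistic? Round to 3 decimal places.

Expected counts E_i = n·p_i: 151×0.20 = 30.2, 151×0.17 = 25.67, 151×0.20 = 30.2, 151×0.15 = 22.65, 151×0.15 = 22.65, 151×0.13 = 19.63.
χ² = (13−30.2)²/30.2 + (22−25.67)²/25.67 + (28−30.2)²/30.2 + (29−22.65)²/22.65 + (33−22.65)²/22.65 + (26−19.63)²/19.63
   = 9.7960 + 0.5247 + 0.1603 + 1.7802 + 4.7295 + 2.0671
Sum = 19.058

19.058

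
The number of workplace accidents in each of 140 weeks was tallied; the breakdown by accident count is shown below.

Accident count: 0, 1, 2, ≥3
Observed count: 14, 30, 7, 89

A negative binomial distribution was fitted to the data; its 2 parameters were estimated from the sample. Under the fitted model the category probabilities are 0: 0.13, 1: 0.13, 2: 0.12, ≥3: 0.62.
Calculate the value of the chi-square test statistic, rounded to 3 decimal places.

14.392

Expected counts E_i = n·p_i: 140×0.13 = 18.2, 140×0.13 = 18.2, 140×0.12 = 16.8, 140×0.62 = 86.8.
cat         O        E   (O−E)²/E
0          14     18.2     0.9692
1          30     18.2     7.6505
2           7     16.8     5.7167
≥3         89     86.8     0.0558
Sum = 14.392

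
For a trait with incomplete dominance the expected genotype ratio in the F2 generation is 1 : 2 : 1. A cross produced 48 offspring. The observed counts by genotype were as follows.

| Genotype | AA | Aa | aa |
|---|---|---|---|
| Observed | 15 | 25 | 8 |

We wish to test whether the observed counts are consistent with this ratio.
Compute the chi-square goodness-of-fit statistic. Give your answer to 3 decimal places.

Ratio total = 4. Expected counts: 48×1/4 = 12, 48×2/4 = 24, 48×1/4 = 12.
AA: (15 − 12)²/12 = 9/12 = 0.7500
Aa: (25 − 24)²/24 = 1/24 = 0.0417
aa: (8 − 12)²/12 = 16/12 = 1.3333
Sum = 2.125

2.125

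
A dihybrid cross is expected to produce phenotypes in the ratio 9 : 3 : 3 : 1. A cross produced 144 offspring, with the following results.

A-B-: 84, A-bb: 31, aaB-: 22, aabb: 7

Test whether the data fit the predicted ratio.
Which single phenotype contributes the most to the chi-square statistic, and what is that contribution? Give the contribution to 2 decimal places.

aaB-, 0.93

Ratio total = 16. Expected counts: 144×9/16 = 81, 144×3/16 = 27, 144×3/16 = 27, 144×1/16 = 9.
χ² = (84−81)²/81 + (31−27)²/27 + (22−27)²/27 + (7−9)²/9
   = 0.111 + 0.593 + 0.926 + 0.444
The largest term is for aaB-: 0.93.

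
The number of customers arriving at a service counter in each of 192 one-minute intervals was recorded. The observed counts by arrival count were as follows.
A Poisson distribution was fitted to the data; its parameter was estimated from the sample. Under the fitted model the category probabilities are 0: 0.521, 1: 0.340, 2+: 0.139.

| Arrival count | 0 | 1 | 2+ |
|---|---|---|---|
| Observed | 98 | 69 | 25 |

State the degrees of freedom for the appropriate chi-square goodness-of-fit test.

1

There are k = 3 categories and 1 parameter estimated from the data, so df = 3 − 1 − 1 = 1.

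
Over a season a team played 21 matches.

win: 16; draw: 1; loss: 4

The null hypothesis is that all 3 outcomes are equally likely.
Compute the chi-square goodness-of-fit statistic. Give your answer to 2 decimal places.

18.00

Expected count for each of the 3 categories: 21/3 = 7.
win: (16 − 7)²/7 = 81/7 = 11.571
draw: (1 − 7)²/7 = 36/7 = 5.143
loss: (4 − 7)²/7 = 9/7 = 1.286
Sum = 18.00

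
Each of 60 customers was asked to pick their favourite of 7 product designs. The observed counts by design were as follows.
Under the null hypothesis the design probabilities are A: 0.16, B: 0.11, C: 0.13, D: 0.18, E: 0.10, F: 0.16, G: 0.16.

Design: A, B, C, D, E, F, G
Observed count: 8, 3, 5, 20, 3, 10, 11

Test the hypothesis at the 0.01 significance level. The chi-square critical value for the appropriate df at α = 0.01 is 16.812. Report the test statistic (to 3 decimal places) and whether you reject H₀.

12.793; do not reject

Expected counts E_i = n·p_i: 60×0.16 = 9.6, 60×0.11 = 6.6, 60×0.13 = 7.8, 60×0.18 = 10.8, 60×0.10 = 6, 60×0.16 = 9.6, 60×0.16 = 9.6.
A: (8 − 9.6)²/9.6 = 2.56/9.6 = 0.2667
B: (3 − 6.6)²/6.6 = 12.96/6.6 = 1.9636
C: (5 − 7.8)²/7.8 = 7.84/7.8 = 1.0051
D: (20 − 10.8)²/10.8 = 84.64/10.8 = 7.8370
E: (3 − 6)²/6 = 9/6 = 1.5000
F: (10 − 9.6)²/9.6 = 0.16/9.6 = 0.0167
G: (11 − 9.6)²/9.6 = 1.96/9.6 = 0.2042
Sum = 12.793
df = 6. Since 12.793 < 16.812, we do not reject H₀.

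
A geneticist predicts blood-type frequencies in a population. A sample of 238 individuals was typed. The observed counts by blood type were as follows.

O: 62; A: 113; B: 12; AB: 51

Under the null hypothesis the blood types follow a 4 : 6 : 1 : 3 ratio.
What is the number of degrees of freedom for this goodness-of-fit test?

There are k = 4 categories and no parameters were estimated from the data, so df = 4 − 1 = 3.

3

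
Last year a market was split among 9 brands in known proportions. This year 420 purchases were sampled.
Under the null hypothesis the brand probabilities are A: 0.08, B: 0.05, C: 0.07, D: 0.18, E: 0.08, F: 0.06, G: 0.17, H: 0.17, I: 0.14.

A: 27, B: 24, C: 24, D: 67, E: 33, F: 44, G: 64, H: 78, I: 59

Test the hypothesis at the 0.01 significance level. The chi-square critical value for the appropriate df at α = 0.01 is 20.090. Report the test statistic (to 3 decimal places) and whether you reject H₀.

Expected counts E_i = n·p_i: 420×0.08 = 33.6, 420×0.05 = 21, 420×0.07 = 29.4, 420×0.18 = 75.6, 420×0.08 = 33.6, 420×0.06 = 25.2, 420×0.17 = 71.4, 420×0.17 = 71.4, 420×0.14 = 58.8.
cat         O        E   (O−E)²/E
A          27     33.6     1.2964
B          24       21     0.4286
C          24     29.4     0.9918
D          67     75.6     0.9783
E          33     33.6     0.0107
F          44     25.2    14.0254
G          64     71.4     0.7669
H          78     71.4     0.6101
I          59     58.8     0.0007
Sum = 19.109
df = 8. Since 19.109 < 20.090, we do not reject H₀.

19.109; do not reject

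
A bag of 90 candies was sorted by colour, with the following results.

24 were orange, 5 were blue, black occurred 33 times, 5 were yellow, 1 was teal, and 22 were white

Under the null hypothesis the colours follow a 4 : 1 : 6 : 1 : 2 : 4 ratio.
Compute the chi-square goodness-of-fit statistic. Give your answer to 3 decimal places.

Ratio total = 18. Expected counts: 90×4/18 = 20, 90×1/18 = 5, 90×6/18 = 30, 90×1/18 = 5, 90×2/18 = 10, 90×4/18 = 20.
χ² = (24−20)²/20 + (5−5)²/5 + (33−30)²/30 + (5−5)²/5 + (1−10)²/10 + (22−20)²/20
   = 0.8000 + 0.0000 + 0.3000 + 0.0000 + 8.1000 + 0.2000
Sum = 9.400

9.400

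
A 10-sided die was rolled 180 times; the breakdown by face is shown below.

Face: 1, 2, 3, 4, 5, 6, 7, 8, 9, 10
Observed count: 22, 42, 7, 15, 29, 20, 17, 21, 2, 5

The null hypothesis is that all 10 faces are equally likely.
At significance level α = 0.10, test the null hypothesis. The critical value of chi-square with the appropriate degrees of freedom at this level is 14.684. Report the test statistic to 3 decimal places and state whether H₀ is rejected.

71.222; reject

Expected count for each of the 10 categories: 180/10 = 18.
χ² = (22−18)²/18 + (42−18)²/18 + (7−18)²/18 + (15−18)²/18 + (29−18)²/18 + (20−18)²/18 + (17−18)²/18 + (21−18)²/18 + (2−18)²/18 + (5−18)²/18
   = 0.8889 + 32.0000 + 6.7222 + 0.5000 + 6.7222 + 0.2222 + 0.0556 + 0.5000 + 14.2222 + 9.3889
Sum = 71.222
df = 9. Since 71.222 > 14.684, we reject H₀.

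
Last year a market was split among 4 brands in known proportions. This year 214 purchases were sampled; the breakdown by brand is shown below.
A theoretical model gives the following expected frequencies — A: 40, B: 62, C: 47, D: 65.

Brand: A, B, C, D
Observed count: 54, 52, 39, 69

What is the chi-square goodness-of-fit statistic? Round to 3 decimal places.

cat         O        E   (O−E)²/E
A          54       40     4.9000
B          52       62     1.6129
C          39       47     1.3617
D          69       65     0.2462
Sum = 8.121

8.121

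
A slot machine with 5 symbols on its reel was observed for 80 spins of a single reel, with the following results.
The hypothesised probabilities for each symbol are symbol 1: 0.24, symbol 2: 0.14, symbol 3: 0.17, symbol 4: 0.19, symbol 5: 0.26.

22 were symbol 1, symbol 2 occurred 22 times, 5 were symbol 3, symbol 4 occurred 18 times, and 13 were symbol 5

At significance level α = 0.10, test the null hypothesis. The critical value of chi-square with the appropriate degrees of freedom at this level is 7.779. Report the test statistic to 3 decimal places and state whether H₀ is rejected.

Expected counts E_i = n·p_i: 80×0.24 = 19.2, 80×0.14 = 11.2, 80×0.17 = 13.6, 80×0.19 = 15.2, 80×0.26 = 20.8.
χ² = (22−19.2)²/19.2 + (22−11.2)²/11.2 + (5−13.6)²/13.6 + (18−15.2)²/15.2 + (13−20.8)²/20.8
   = 0.4083 + 10.4143 + 5.4382 + 0.5158 + 2.9250
Sum = 19.702
df = 4. Since 19.702 > 7.779, we reject H₀.

19.702; reject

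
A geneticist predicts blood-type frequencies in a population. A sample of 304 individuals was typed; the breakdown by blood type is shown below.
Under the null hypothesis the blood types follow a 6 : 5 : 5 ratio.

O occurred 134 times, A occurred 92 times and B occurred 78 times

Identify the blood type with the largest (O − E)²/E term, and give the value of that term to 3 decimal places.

Ratio total = 16. Expected counts: 304×6/16 = 114, 304×5/16 = 95, 304×5/16 = 95.
O: (134 − 114)²/114 = 400/114 = 3.5088
A: (92 − 95)²/95 = 9/95 = 0.0947
B: (78 − 95)²/95 = 289/95 = 3.0421
The largest term is for O: 3.509.

O, 3.509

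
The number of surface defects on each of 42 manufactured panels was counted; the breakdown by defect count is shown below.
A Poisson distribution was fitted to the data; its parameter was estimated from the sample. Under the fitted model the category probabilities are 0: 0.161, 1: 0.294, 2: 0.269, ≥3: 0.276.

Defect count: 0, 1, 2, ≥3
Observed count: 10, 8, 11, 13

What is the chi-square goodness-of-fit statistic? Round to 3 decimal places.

Expected counts E_i = n·p_i: 42×0.161 = 6.762, 42×0.294 = 12.348, 42×0.269 = 11.298, 42×0.276 = 11.592.
cat         O        E   (O−E)²/E
0          10    6.762     1.5505
1           8   12.348     1.5310
2          11   11.298     0.0079
≥3         13   11.592     0.1710
Sum = 3.260

3.260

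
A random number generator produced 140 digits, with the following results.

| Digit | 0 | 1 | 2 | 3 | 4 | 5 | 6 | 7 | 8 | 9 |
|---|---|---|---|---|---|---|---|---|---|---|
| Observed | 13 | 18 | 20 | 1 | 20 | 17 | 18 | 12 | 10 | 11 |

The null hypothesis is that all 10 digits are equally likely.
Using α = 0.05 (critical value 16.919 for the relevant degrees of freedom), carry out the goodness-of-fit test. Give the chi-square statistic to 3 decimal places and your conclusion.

22.286; reject

Expected count for each of the 10 categories: 140/10 = 14.
cat         O        E   (O−E)²/E
0          13       14     0.0714
1          18       14     1.1429
2          20       14     2.5714
3           1       14    12.0714
4          20       14     2.5714
5          17       14     0.6429
6          18       14     1.1429
7          12       14     0.2857
8          10       14     1.1429
9          11       14     0.6429
Sum = 22.286
df = 9. Since 22.286 > 16.919, we reject H₀.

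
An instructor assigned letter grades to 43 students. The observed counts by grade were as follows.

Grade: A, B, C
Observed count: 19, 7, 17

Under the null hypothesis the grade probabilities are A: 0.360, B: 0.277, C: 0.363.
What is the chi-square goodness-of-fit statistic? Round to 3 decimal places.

2.949

Expected counts E_i = n·p_i: 43×0.360 = 15.48, 43×0.277 = 11.911, 43×0.363 = 15.609.
cat         O        E   (O−E)²/E
A          19    15.48     0.8004
B           7   11.911     2.0248
C          17   15.609     0.1240
Sum = 2.949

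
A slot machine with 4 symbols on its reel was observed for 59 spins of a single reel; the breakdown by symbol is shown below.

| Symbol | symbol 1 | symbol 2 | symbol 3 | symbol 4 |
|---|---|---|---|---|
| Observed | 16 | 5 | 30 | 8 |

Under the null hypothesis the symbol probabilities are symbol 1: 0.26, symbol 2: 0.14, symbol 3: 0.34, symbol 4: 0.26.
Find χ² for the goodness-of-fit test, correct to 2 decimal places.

Expected counts E_i = n·p_i: 59×0.26 = 15.34, 59×0.14 = 8.26, 59×0.34 = 20.06, 59×0.26 = 15.34.
χ² = (16−15.34)²/15.34 + (5−8.26)²/8.26 + (30−20.06)²/20.06 + (8−15.34)²/15.34
   = 0.028 + 1.287 + 4.925 + 3.512
Sum = 9.75

9.75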